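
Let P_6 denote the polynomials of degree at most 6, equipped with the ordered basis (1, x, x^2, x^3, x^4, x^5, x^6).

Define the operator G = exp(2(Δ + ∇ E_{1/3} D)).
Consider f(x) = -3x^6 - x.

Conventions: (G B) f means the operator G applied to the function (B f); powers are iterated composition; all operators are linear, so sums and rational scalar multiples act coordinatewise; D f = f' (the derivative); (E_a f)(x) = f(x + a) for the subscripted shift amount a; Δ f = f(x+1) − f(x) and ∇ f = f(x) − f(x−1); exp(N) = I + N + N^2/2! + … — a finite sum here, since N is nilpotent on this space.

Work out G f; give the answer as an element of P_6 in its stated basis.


g(x) = -3x^6 - 36x^5 - 450x^4 - 2640x^3 - 12270x^2 - (88499/3)x - 322112/9

order-1 term: -36x^5 - 270x^4 - 210x^2 - (8/3)x - 116/9
order-2 term: -180x^4 - 2160x^3 - 4860x^2 - 840x - 3796/3
order-3 term: -480x^3 - 6480x^2 - 19440x - 10560
order-4 term: -720x^2 - 8640x - 19440
order-5 term: -576x - 4320
order-6 term: -192
the series for exp(2(Δ + ∇ E_{1/3} D)) f terminates at order 6
exp(2(Δ + ∇ E_{1/3} D)) f = -3x^6 - 36x^5 - 450x^4 - 2640x^3 - 12270x^2 - (88499/3)x - 322112/9


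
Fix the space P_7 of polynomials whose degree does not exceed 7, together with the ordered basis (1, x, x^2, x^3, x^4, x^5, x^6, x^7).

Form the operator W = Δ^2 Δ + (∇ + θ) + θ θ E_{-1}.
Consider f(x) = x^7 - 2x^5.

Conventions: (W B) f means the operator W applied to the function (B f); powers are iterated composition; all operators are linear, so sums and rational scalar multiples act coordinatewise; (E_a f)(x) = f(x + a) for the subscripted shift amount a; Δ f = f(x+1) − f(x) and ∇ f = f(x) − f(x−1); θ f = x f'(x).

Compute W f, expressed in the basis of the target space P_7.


the result is g(x) = 56x^7 - 245x^6 + 444x^5 - 165x^4 + 1380x^3 + 3027x^2 + 3420x + 1505

Δ f = 7x^6 + 21x^5 + 25x^4 + 15x^3 + x^2 - 3x - 1
Δ Δ f = 42x^5 + 210x^4 + 450x^3 + 510x^2 + 294x + 66
Δ Δ Δ f = 210x^4 + 1260x^3 + 3030x^2 + 3420x + 1506
∇ f = 7x^6 - 21x^5 + 25x^4 - 15x^3 + x^2 + 3x - 1
θ f = 7x^7 - 10x^5
(∇ + θ) f = 7x^7 + 7x^6 - 31x^5 + 25x^4 - 15x^3 + x^2 + 3x - 1
E_{-1} f = x^7 - 7x^6 + 19x^5 - 25x^4 + 15x^3 - x^2 - 3x + 1
θ E_{-1} f = 7x^7 - 42x^6 + 95x^5 - 100x^4 + 45x^3 - 2x^2 - 3x
θ (θ E_{-1}) f = 49x^7 - 252x^6 + 475x^5 - 400x^4 + 135x^3 - 4x^2 - 3x
(Δ^2 Δ + (∇ + θ) + θ θ E_{-1}) f = 56x^7 - 245x^6 + 444x^5 - 165x^4 + 1380x^3 + 3027x^2 + 3420x + 1505


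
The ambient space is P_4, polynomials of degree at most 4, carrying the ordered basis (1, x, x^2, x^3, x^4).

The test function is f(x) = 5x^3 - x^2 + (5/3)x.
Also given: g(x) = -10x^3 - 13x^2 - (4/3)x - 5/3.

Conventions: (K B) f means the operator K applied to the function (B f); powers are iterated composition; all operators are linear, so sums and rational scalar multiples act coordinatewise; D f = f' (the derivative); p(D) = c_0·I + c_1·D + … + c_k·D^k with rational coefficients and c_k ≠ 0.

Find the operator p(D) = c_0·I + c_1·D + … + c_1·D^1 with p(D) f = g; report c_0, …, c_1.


p(D) = -2·I − D, i.e. c_0 = -2, c_1 = -1

D^0 f = 5x^3 - x^2 + (5/3)x
D^1 f = 15x^2 - 2x + 5/3
matching coefficients of g against c_0 f + c_1 Df + … from the top degree down determines the c_i
solution: c_0 = -2, c_1 = -1


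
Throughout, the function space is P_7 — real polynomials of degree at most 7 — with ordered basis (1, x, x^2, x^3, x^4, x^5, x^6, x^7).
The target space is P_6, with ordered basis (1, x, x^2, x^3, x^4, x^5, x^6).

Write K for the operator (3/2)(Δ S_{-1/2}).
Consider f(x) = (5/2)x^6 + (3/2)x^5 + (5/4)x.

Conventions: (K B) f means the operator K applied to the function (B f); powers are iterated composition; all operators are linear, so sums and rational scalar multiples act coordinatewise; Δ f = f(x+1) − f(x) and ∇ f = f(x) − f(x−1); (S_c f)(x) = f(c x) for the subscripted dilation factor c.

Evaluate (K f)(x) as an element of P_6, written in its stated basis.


the result is g(x) = (45/128)x^5 + (135/256)x^4 + (15/32)x^3 + (45/256)x^2 - 243/256

S_{-1/2} f = (5/128)x^6 - (3/64)x^5 - (5/8)x
Δ S_{-1/2} f = (15/64)x^5 + (45/128)x^4 + (5/16)x^3 + (15/128)x^2 - 81/128
((3/2)(Δ S_{-1/2})) f = (45/128)x^5 + (135/256)x^4 + (15/32)x^3 + (45/256)x^2 - 243/256


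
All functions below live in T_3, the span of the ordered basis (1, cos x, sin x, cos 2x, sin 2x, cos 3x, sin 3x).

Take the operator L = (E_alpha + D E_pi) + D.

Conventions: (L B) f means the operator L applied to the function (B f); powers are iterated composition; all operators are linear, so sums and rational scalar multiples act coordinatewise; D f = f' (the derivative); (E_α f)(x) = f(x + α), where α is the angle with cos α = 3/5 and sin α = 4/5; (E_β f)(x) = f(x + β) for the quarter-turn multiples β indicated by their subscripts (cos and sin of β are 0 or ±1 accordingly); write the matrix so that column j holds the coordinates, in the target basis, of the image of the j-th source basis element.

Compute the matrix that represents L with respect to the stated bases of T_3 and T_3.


the matrix is [[1, 0, 0, 0, 0, 0, 0]; [0, 3/5, 4/5, 0, 0, 0, 0]; [0, -4/5, 3/5, 0, 0, 0, 0]; [0, 0, 0, -7/25, 124/25, 0, 0]; [0, 0, 0, -124/25, -7/25, 0, 0]; [0, 0, 0, 0, 0, -117/125, 44/125]; [0, 0, 0, 0, 0, -44/125, -117/125]] (rows listed top to bottom)

image of 1: 1
image of cos x: (3/5)cos x - (4/5)sin x
image of sin x: (4/5)cos x + (3/5)sin x
image of cos 2x: -(7/25)cos 2x - (124/25)sin 2x
image of sin 2x: (124/25)cos 2x - (7/25)sin 2x
image of cos 3x: -(117/125)cos 3x - (44/125)sin 3x
image of sin 3x: (44/125)cos 3x - (117/125)sin 3x
each image's coordinates form column j of the matrix


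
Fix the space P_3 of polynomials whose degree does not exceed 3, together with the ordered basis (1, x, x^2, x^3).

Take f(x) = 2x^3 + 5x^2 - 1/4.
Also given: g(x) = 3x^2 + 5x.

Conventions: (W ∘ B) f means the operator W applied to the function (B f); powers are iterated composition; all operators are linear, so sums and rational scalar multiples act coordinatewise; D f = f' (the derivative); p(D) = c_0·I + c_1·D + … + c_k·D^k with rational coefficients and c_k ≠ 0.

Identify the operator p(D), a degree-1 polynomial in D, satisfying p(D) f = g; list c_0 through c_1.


p(D) = (1/2)·D, i.e. c_0 = 0, c_1 = 1/2

D^0 f = 2x^3 + 5x^2 - 1/4
D^1 f = 6x^2 + 10x
matching coefficients of g against c_0 f + c_1 Df + … from the top degree down determines the c_i
solution: c_0 = 0, c_1 = 1/2


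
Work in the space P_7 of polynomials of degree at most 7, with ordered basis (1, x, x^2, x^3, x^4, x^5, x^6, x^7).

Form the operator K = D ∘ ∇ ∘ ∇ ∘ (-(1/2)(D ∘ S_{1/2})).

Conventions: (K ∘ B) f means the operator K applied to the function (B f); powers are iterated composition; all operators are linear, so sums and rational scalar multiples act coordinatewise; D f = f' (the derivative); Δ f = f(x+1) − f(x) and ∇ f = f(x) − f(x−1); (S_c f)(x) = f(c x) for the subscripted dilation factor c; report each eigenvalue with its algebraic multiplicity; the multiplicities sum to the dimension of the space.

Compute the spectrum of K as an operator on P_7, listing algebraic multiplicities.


image of 1: 0
image of x: 0
image of x^2: 0
image of x^3: 0
image of x^4: -3/4
image of x^5: -(15/8)x + 15/8
image of x^6: -(45/16)x^2 + (45/8)x - 105/32
image of x^7: -(105/32)x^3 + (315/32)x^2 - (735/64)x + 315/64
the matrix is upper triangular; its diagonal is (0, 0, 0, 0, 0, 0, 0, 0)
for a triangular matrix the eigenvalues are the diagonal entries, with algebraic multiplicity their repetition count

λ = 0 (multiplicity 8)


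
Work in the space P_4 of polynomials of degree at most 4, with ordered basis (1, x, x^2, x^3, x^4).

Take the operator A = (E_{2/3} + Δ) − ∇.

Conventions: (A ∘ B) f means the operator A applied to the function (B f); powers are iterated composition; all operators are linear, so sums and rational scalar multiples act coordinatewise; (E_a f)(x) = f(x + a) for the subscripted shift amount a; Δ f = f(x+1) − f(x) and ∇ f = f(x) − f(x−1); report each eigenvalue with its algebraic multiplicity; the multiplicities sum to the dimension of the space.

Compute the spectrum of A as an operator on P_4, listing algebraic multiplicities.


image of 1: 1
image of x: x + 2/3
image of x^2: x^2 + (4/3)x + 22/9
image of x^3: x^3 + 2x^2 + (22/3)x + 8/27
image of x^4: x^4 + (8/3)x^3 + (44/3)x^2 + (32/27)x + 178/81
the matrix is upper triangular; its diagonal is (1, 1, 1, 1, 1)
for a triangular matrix the eigenvalues are the diagonal entries, with algebraic multiplicity their repetition count

λ = 1 (multiplicity 5)


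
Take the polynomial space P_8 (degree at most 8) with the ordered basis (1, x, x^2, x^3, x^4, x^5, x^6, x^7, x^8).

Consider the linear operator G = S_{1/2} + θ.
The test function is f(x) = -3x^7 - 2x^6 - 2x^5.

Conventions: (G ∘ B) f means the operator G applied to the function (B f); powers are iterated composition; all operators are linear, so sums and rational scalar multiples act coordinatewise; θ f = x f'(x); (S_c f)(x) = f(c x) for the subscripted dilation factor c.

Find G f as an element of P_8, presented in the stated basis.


the result is g(x) = -(2691/128)x^7 - (385/32)x^6 - (161/16)x^5

S_{1/2} f = -(3/128)x^7 - (1/32)x^6 - (1/16)x^5
θ f = -21x^7 - 12x^6 - 10x^5
(S_{1/2} + θ) f = -(2691/128)x^7 - (385/32)x^6 - (161/16)x^5


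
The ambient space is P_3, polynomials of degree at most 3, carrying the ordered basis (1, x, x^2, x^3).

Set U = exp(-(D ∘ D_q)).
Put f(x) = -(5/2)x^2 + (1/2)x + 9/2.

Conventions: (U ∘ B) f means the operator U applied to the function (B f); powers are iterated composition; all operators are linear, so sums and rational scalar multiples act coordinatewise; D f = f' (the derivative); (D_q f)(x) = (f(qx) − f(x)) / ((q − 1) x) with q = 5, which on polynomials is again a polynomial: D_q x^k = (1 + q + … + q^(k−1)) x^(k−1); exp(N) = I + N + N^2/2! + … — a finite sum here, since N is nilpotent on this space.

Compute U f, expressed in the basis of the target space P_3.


g(x) = -(5/2)x^2 + (1/2)x + 39/2

order-1 term: 15
the series for exp(-(D ∘ D_q)) f terminates at order 1
exp(-(D ∘ D_q)) f = -(5/2)x^2 + (1/2)x + 39/2


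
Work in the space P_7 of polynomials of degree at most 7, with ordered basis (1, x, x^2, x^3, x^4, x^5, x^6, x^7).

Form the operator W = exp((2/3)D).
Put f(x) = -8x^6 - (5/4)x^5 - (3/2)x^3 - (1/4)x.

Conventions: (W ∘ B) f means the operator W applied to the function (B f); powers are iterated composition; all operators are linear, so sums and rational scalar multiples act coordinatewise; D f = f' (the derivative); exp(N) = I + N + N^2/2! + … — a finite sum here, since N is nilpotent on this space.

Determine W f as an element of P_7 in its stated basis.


the image equals g(x) = -8x^6 - (133/4)x^5 - (115/2)x^4 - (2941/54)x^3 - (821/27)x^2 - (353/36)x - 2155/1458

order-1 term: -32x^5 - (25/6)x^4 - 3x^2 - 1/6
order-2 term: -(160/3)x^4 - (50/9)x^3 - 2x
order-3 term: -(1280/27)x^3 - (100/27)x^2 - 4/9
order-4 term: -(640/27)x^2 - (100/81)x
order-5 term: -(512/81)x - 40/243
order-6 term: -512/729
the series for exp((2/3)D) f terminates at order 6
exp((2/3)D) f = -8x^6 - (133/4)x^5 - (115/2)x^4 - (2941/54)x^3 - (821/27)x^2 - (353/36)x - 2155/1458


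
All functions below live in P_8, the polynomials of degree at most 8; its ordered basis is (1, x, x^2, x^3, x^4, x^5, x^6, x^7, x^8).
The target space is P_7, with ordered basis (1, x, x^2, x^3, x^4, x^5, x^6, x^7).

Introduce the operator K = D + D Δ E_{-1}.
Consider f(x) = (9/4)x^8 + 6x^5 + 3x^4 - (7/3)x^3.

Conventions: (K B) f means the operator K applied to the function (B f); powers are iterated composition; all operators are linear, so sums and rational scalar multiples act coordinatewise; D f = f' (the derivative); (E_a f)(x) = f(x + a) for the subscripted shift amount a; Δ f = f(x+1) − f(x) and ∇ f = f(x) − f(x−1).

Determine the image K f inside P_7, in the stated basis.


the image equals g(x) = 18x^7 + 126x^6 - 378x^5 + 660x^4 - 498x^3 + 227x^2 - 56x + 7

D f = 18x^7 + 30x^4 + 12x^3 - 7x^2
E_{-1} f = (9/4)x^8 - 18x^7 + 63x^6 - 120x^5 + (261/2)x^4 - (241/3)x^3 + 28x^2 - 7x + 19/12
Δ E_{-1} f = 18x^7 - 63x^6 + 126x^5 - (255/2)x^4 + 78x^3 - 28x^2 + 7x - 19/12
D Δ E_{-1} f = 126x^6 - 378x^5 + 630x^4 - 510x^3 + 234x^2 - 56x + 7
(D + D Δ E_{-1}) f = 18x^7 + 126x^6 - 378x^5 + 660x^4 - 498x^3 + 227x^2 - 56x + 7


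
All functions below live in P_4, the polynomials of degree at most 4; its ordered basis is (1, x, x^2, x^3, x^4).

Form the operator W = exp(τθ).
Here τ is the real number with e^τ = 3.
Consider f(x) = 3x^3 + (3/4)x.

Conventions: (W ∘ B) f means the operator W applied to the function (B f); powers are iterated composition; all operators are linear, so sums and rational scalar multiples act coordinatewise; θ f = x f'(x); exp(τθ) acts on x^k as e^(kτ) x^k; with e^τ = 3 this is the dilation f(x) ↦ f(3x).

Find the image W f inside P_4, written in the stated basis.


g(x) = 81x^3 + (9/4)x

exp(τθ) x^k = e^(kτ) x^k; with e^τ = 3 this sends x^k to 3^k x^k
x ↦ 3 x
x^3 ↦ 27 x^3
applying this coordinatewise to f: exp(τθ) f = 81x^3 + (9/4)x


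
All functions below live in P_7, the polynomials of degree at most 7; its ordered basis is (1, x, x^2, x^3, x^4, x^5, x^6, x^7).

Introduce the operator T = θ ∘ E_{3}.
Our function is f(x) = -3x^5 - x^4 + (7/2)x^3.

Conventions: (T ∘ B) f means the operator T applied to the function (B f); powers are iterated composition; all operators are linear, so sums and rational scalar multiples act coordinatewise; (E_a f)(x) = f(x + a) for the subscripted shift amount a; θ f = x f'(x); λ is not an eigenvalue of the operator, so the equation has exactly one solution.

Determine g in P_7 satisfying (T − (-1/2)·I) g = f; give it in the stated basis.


write g with unknown coordinates in the stated basis and equate coefficients in (T − (-1/2)·I) g = f
solving from the highest basis element down gives g = -(6/11)x^5 + (698/99)x^4 - (2267/77)x^3 + (9708/385)x^2 + (26458/385)x
check: T g = -(30/11)x^5 - (448/99)x^4 + (1403/77)x^3 - (4854/385)x^2 - (13229/385)x
so T g − (-1/2)·g = -3x^5 - x^4 + (7/2)x^3 = f ✓

g(x) = -(6/11)x^5 + (698/99)x^4 - (2267/77)x^3 + (9708/385)x^2 + (26458/385)x


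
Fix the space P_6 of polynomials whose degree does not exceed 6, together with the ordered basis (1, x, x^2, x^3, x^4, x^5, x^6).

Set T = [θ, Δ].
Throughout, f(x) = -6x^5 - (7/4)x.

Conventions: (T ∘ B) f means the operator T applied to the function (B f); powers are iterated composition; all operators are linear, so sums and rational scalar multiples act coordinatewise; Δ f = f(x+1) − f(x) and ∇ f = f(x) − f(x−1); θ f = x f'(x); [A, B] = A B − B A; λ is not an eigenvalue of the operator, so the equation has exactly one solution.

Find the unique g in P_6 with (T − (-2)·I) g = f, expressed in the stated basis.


the result is g(x) = -3x^5 - (15/2)x^4 - 45x^3 - (315/2)x^2 - (2947/8)x - 6907/16

write g with unknown coordinates in the stated basis and equate coefficients in (T − (-2)·I) g = f
solving from the highest basis element down gives g = -3x^5 - (15/2)x^4 - 45x^3 - (315/2)x^2 - (2947/8)x - 6907/16
check: T g = 15x^4 + 90x^3 + 315x^2 + 735x + 6907/8
so T g − (-2)·g = -6x^5 - (7/4)x = f ✓


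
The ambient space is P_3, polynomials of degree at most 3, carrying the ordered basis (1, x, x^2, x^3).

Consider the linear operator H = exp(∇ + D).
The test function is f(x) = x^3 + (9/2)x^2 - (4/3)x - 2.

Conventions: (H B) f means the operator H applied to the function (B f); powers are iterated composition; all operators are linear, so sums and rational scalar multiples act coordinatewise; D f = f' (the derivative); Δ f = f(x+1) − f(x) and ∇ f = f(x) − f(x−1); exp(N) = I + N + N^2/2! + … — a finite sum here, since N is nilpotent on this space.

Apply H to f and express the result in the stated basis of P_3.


order-1 term: 6x^2 + 15x - 37/6
order-2 term: 12x + 12
order-3 term: 8
the series for exp(∇ + D) f terminates at order 3
exp(∇ + D) f = x^3 + (21/2)x^2 + (77/3)x + 71/6

the image equals g(x) = x^3 + (21/2)x^2 + (77/3)x + 71/6


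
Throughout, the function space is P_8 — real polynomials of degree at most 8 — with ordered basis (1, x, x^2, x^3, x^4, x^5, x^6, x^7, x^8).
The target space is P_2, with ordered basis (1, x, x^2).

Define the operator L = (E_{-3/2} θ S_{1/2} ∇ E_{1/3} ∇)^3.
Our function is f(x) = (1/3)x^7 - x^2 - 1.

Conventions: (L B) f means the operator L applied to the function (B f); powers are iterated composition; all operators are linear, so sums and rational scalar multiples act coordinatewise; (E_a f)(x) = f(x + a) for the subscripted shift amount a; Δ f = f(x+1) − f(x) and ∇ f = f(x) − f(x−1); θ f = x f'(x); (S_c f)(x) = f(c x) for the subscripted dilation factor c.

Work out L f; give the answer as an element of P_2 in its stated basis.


∇ f = (7/3)x^6 - 7x^5 + (35/3)x^4 - (35/3)x^3 + 7x^2 - (13/3)x + 4/3
E_{1/3} ∇ f = (7/3)x^6 - (7/3)x^5 + (35/9)x^4 - (175/81)x^3 + (77/81)x^2 - (535/243)x + 772/2187
∇ E_{1/3} ∇ f = 14x^5 - (140/3)x^4 + (770/9)x^3 - (2380/27)x^2 + (4018/81)x - 3370/243
S_{1/2} (∇ E_{1/3} ∇) f = (7/16)x^5 - (35/12)x^4 + (385/36)x^3 - (595/27)x^2 + (2009/81)x - 3370/243
θ S_{1/2} (∇ E_{1/3} ∇) f = (35/16)x^5 - (35/3)x^4 + (385/12)x^3 - (1190/27)x^2 + (2009/81)x
E_{-3/2} θ S_{1/2} (∇ E_{1/3} ∇) f = (35/16)x^5 - (2695/96)x^4 + (14525/96)x^3 - (725375/1728)x^2 + (12160799/20736)x - 4428179/13824
∇ (E_{-3/2} θ S_{1/2} ∇ E_{1/3} ∇) f = (175/16)x^4 - (805/6)x^3 + (20615/32)x^2 - (306005/216)x + 24630179/20736
E_{1/3} ∇ (E_{-3/2} θ S_{1/2} ∇ E_{1/3} ∇) f = (175/16)x^4 - (1435/12)x^3 + (16555/32)x^2 - (16485/16)x + 600817/768
∇ E_{1/3} ∇ (E_{-3/2} θ S_{1/2} ∇ E_{1/3} ∇) f = (175/4)x^3 - (3395/8)x^2 + (22995/16)x - 161105/96
S_{1/2} (∇ E_{1/3} ∇) (E_{-3/2} θ S_{1/2} ∇ E_{1/3} ∇) f = (175/32)x^3 - (3395/32)x^2 + (22995/32)x - 161105/96
θ S_{1/2} (∇ E_{1/3} ∇) (E_{-3/2} θ S_{1/2} ∇ E_{1/3} ∇) f = (525/32)x^3 - (3395/16)x^2 + (22995/32)x
E_{-3/2} θ S_{1/2} (∇ E_{1/3} ∇) (E_{-3/2} θ S_{1/2} ∇ E_{1/3} ∇) f = (525/32)x^3 - (18305/64)x^2 + (187635/128)x - 412335/256
∇ (E_{-3/2} θ S_{1/2} ∇ E_{1/3} ∇) (E_{-3/2} θ S_{1/2} ∇ E_{1/3} ∇) f = (1575/32)x^2 - (2485/4)x + 226345/128
E_{1/3} ∇ (E_{-3/2} θ S_{1/2} ∇ E_{1/3} ∇) (E_{-3/2} θ S_{1/2} ∇ E_{1/3} ∇) f = (1575/32)x^2 - (9415/16)x + 601615/384
∇ E_{1/3} ∇ (E_{-3/2} θ S_{1/2} ∇ E_{1/3} ∇) (E_{-3/2} θ S_{1/2} ∇ E_{1/3} ∇) f = (1575/16)x - 20405/32
S_{1/2} (∇ E_{1/3} ∇) (E_{-3/2} θ S_{1/2} ∇ E_{1/3} ∇) (E_{-3/2} θ S_{1/2} ∇ E_{1/3} ∇) f = (1575/32)x - 20405/32
θ S_{1/2} (∇ E_{1/3} ∇) (E_{-3/2} θ S_{1/2} ∇ E_{1/3} ∇) (E_{-3/2} θ S_{1/2} ∇ E_{1/3} ∇) f = (1575/32)x
E_{-3/2} θ S_{1/2} (∇ E_{1/3} ∇) (E_{-3/2} θ S_{1/2} ∇ E_{1/3} ∇) (E_{-3/2} θ S_{1/2} ∇ E_{1/3} ∇) f = (1575/32)x - 4725/64

the image equals g(x) = (1575/32)x - 4725/64


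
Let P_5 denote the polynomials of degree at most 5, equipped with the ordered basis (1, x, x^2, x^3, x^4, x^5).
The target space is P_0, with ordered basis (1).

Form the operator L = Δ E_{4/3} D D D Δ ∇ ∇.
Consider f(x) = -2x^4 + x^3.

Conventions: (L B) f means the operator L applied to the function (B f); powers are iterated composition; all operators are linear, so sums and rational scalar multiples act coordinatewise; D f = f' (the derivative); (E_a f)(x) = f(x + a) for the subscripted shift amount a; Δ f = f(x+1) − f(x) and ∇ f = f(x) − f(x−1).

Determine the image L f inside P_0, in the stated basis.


the result is g(x) = 0

∇ f = -8x^3 + 15x^2 - 11x + 3
∇ ∇ f = -24x^2 + 54x - 34
Δ ∇ ∇ f = -48x + 30
D (Δ ∇ ∇) f = -48
D D (Δ ∇ ∇) f = 0
D D D (Δ ∇ ∇) f = 0
E_{4/3} (D D D) (Δ ∇ ∇) f = 0
Δ E_{4/3} (D D D) (Δ ∇ ∇) f = 0


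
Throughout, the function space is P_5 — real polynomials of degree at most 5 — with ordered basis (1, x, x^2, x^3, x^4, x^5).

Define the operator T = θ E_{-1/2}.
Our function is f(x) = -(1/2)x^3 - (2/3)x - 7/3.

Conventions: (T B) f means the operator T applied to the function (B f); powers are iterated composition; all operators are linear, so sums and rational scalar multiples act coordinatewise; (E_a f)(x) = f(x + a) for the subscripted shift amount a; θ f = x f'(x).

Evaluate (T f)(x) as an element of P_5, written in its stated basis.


E_{-1/2} f = -(1/2)x^3 + (3/4)x^2 - (25/24)x - 31/16
θ E_{-1/2} f = -(3/2)x^3 + (3/2)x^2 - (25/24)x

the result is g(x) = -(3/2)x^3 + (3/2)x^2 - (25/24)x


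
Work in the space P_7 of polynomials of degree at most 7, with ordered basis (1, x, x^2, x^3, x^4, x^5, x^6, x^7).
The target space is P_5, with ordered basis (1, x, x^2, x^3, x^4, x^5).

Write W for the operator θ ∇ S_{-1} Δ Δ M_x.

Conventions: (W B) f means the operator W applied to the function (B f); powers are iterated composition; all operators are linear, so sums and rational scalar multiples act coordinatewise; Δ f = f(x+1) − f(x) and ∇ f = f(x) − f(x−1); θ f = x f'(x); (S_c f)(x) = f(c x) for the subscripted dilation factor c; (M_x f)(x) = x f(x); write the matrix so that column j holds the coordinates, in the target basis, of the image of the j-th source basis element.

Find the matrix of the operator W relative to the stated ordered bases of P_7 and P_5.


image of 1: 0
image of x: 0
image of x^2: 0
image of x^3: 24x
image of x^4: -120x^2 + 180x
image of x^5: 360x^3 - 1080x^2 + 900x
image of x^6: -840x^4 + 3780x^3 - 6300x^2 + 3780x
image of x^7: 1680x^5 - 10080x^4 + 25200x^3 - 30240x^2 + 14448x
each image's coordinates form column j of the matrix

the matrix is [[0, 0, 0, 0, 0, 0, 0, 0]; [0, 0, 0, 24, 180, 900, 3780, 14448]; [0, 0, 0, 0, -120, -1080, -6300, -30240]; [0, 0, 0, 0, 0, 360, 3780, 25200]; [0, 0, 0, 0, 0, 0, -840, -10080]; [0, 0, 0, 0, 0, 0, 0, 1680]] (rows listed top to bottom)


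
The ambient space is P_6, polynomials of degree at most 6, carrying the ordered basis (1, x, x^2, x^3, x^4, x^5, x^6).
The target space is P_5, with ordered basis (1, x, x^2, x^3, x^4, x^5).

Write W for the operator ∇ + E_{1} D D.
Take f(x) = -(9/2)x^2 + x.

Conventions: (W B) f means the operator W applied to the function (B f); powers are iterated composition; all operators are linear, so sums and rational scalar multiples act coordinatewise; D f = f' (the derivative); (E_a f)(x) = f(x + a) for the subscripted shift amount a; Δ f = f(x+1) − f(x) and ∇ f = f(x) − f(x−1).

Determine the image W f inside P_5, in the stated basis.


∇ f = -9x + 11/2
D f = -9x + 1
D D f = -9
E_{1} D D f = -9
(∇ + E_{1} D D) f = -9x - 7/2

the result is g(x) = -9x - 7/2


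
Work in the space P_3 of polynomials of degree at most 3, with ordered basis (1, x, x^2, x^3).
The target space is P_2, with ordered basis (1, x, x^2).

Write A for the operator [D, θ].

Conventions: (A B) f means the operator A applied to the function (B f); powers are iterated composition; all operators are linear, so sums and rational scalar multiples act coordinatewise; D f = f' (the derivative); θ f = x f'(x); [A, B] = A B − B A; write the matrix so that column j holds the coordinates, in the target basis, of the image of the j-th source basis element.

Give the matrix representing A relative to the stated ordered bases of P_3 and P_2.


image of 1: 0
image of x: 1
image of x^2: 2x
image of x^3: 3x^2
each image's coordinates form column j of the matrix

the matrix is [[0, 1, 0, 0]; [0, 0, 2, 0]; [0, 0, 0, 3]] (rows listed top to bottom)


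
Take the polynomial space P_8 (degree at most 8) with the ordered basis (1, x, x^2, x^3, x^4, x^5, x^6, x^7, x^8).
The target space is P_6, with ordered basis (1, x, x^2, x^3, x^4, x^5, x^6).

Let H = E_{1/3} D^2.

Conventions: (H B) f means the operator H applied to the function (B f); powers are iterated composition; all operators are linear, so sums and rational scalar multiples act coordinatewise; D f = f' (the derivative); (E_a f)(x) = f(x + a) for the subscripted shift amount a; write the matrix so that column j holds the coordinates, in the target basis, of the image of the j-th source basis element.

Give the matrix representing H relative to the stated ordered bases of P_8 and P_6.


the matrix is [[0, 0, 2, 2, 4/3, 20/27, 10/27, 14/81, 56/729]; [0, 0, 0, 6, 8, 20/3, 40/9, 70/27, 112/81]; [0, 0, 0, 0, 12, 20, 20, 140/9, 280/27]; [0, 0, 0, 0, 0, 20, 40, 140/3, 1120/27]; [0, 0, 0, 0, 0, 0, 30, 70, 280/3]; [0, 0, 0, 0, 0, 0, 0, 42, 112]; [0, 0, 0, 0, 0, 0, 0, 0, 56]] (rows listed top to bottom)

image of 1: 0
image of x: 0
image of x^2: 2
image of x^3: 6x + 2
image of x^4: 12x^2 + 8x + 4/3
image of x^5: 20x^3 + 20x^2 + (20/3)x + 20/27
image of x^6: 30x^4 + 40x^3 + 20x^2 + (40/9)x + 10/27
image of x^7: 42x^5 + 70x^4 + (140/3)x^3 + (140/9)x^2 + (70/27)x + 14/81
image of x^8: 56x^6 + 112x^5 + (280/3)x^4 + (1120/27)x^3 + (280/27)x^2 + (112/81)x + 56/729
each image's coordinates form column j of the matrix


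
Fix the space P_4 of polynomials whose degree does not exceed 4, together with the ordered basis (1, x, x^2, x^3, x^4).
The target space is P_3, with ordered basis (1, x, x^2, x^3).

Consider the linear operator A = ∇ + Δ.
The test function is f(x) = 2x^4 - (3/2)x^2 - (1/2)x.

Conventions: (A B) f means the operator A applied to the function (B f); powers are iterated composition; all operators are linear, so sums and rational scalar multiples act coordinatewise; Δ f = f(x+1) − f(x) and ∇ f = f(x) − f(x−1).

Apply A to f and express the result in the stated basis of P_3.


∇ f = 8x^3 - 12x^2 + 5x - 1
Δ f = 8x^3 + 12x^2 + 5x
(∇ + Δ) f = 16x^3 + 10x - 1

the result is g(x) = 16x^3 + 10x - 1


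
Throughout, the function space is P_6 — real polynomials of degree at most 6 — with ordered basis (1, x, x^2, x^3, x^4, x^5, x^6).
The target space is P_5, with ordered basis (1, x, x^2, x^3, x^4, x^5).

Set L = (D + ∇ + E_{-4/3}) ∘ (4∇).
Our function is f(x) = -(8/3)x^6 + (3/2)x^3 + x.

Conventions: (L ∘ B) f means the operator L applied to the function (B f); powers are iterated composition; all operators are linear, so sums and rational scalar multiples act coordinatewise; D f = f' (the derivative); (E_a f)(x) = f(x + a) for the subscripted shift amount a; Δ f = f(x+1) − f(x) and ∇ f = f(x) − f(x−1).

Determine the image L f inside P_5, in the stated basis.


the result is g(x) = -64x^5 - (160/3)x^4 - (2560/9)x^3 + (37126/27)x^2 - (154778/81)x + 230404/243

∇ f = -16x^5 + 40x^4 - (160/3)x^3 + (89/2)x^2 - (41/2)x + 31/6
(4∇) f = -64x^5 + 160x^4 - (640/3)x^3 + 178x^2 - 82x + 62/3
D (4∇) f = -320x^4 + 640x^3 - 640x^2 + 356x - 82
∇ (4∇) f = -320x^4 + 1280x^3 - 2240x^2 + 1956x - 2092/3
E_{-4/3} (4∇) f = -64x^5 + (1760/3)x^4 - (19840/9)x^3 + (114886/27)x^2 - (342050/81)x + 419782/243
(D + ∇ + E_{-4/3}) (4∇) f = -64x^5 - (160/3)x^4 - (2560/9)x^3 + (37126/27)x^2 - (154778/81)x + 230404/243


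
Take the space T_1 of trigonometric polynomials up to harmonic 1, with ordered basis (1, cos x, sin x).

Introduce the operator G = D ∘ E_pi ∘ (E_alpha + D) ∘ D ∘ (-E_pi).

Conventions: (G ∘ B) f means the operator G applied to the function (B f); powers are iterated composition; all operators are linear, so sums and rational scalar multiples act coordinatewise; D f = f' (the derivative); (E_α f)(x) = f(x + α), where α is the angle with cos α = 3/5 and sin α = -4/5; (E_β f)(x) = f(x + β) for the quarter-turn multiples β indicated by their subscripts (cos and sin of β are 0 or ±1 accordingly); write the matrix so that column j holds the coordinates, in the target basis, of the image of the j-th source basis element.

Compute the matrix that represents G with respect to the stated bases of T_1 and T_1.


the matrix is [[0, 0, 0]; [0, 3/5, 1/5]; [0, -1/5, 3/5]] (rows listed top to bottom)

image of 1: 0
image of cos x: (3/5)cos x - (1/5)sin x
image of sin x: (1/5)cos x + (3/5)sin x
each image's coordinates form column j of the matrix


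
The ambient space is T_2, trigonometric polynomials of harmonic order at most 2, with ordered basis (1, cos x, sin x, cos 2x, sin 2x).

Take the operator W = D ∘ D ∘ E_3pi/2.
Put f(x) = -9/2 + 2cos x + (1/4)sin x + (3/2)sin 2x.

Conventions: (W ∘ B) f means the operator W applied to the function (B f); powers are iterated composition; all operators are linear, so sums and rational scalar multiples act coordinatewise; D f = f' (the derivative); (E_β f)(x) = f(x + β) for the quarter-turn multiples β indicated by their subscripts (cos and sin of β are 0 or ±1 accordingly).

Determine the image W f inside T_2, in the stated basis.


E_3pi/2 f = -9/2 - (1/4)cos x + 2sin x - (3/2)sin 2x
D E_3pi/2 f = 2cos x + (1/4)sin x - 3cos 2x
D D E_3pi/2 f = (1/4)cos x - 2sin x + 6sin 2x

the image equals g(x) = (1/4)cos x - 2sin x + 6sin 2x


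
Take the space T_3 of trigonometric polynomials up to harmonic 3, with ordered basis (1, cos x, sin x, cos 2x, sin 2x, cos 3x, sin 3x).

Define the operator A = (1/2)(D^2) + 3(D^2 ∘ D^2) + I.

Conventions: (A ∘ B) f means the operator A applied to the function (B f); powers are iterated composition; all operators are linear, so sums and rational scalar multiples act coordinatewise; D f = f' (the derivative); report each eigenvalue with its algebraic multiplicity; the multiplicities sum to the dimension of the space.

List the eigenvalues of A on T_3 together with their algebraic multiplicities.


image of 1: 1
image of cos x: (7/2)cos x
image of sin x: (7/2)sin x
image of cos 2x: 47cos 2x
image of sin 2x: 47sin 2x
image of cos 3x: (479/2)cos 3x
image of sin 3x: (479/2)sin 3x
the matrix is diagonal; its diagonal is (1, 7/2, 7/2, 47, 47, 479/2, 479/2)
for a triangular matrix the eigenvalues are the diagonal entries, with algebraic multiplicity their repetition count

λ = 1 (multiplicity 1), λ = 7/2 (multiplicity 2), λ = 47 (multiplicity 2), λ = 479/2 (multiplicity 2)


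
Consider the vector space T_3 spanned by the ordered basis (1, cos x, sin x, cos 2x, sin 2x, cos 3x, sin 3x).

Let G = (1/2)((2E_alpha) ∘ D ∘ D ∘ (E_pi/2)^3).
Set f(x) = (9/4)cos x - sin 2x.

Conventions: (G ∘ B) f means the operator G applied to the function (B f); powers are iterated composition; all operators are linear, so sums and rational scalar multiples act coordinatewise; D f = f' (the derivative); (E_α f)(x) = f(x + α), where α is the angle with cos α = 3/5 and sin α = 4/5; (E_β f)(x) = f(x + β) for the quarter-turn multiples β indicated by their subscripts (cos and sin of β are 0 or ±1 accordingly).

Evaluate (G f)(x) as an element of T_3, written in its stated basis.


E_pi/2 f = -(9/4)sin x + sin 2x
E_pi/2 E_pi/2 f = -(9/4)cos x - sin 2x
E_pi/2 E_pi/2 E_pi/2 f = (9/4)sin x + sin 2x
D (E_pi/2)^3 f = (9/4)cos x + 2cos 2x
D D (E_pi/2)^3 f = -(9/4)sin x - 4sin 2x
E_alpha (D ∘ D) (E_pi/2)^3 f = -(9/5)cos x - (27/20)sin x - (96/25)cos 2x + (28/25)sin 2x
(2E_alpha) (D ∘ D) (E_pi/2)^3 f = -(18/5)cos x - (27/10)sin x - (192/25)cos 2x + (56/25)sin 2x
((1/2)((2E_alpha) ∘ D ∘ D ∘ (E_pi/2)^3)) f = -(9/5)cos x - (27/20)sin x - (96/25)cos 2x + (28/25)sin 2x

the image equals g(x) = -(9/5)cos x - (27/20)sin x - (96/25)cos 2x + (28/25)sin 2x


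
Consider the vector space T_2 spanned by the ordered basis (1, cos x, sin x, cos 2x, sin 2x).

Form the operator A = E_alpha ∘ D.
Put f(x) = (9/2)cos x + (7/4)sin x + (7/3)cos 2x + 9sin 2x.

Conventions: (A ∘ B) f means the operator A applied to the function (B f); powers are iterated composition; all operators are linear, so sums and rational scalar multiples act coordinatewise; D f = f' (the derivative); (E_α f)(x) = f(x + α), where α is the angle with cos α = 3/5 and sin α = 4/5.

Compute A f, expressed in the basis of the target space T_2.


the result is g(x) = -(51/20)cos x - (41/10)sin x - (238/25)cos 2x - (1198/75)sin 2x

D f = (7/4)cos x - (9/2)sin x + 18cos 2x - (14/3)sin 2x
E_alpha D f = -(51/20)cos x - (41/10)sin x - (238/25)cos 2x - (1198/75)sin 2x


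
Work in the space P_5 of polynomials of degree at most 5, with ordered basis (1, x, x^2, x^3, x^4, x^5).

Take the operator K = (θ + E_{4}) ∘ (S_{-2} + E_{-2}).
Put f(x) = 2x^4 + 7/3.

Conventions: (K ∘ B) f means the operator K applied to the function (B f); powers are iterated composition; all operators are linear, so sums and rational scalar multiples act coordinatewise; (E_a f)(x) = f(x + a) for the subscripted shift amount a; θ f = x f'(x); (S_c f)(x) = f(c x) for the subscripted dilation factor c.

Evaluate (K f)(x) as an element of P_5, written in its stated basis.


S_{-2} f = 32x^4 + 7/3
E_{-2} f = 2x^4 - 16x^3 + 48x^2 - 64x + 103/3
(S_{-2} + E_{-2}) f = 34x^4 - 16x^3 + 48x^2 - 64x + 110/3
θ (S_{-2} + E_{-2}) f = 136x^4 - 48x^3 + 96x^2 - 64x
E_{4} (S_{-2} + E_{-2}) f = 34x^4 + 528x^3 + 3120x^2 + 8256x + 24686/3
(θ + E_{4}) (S_{-2} + E_{-2}) f = 170x^4 + 480x^3 + 3216x^2 + 8192x + 24686/3

the result is g(x) = 170x^4 + 480x^3 + 3216x^2 + 8192x + 24686/3


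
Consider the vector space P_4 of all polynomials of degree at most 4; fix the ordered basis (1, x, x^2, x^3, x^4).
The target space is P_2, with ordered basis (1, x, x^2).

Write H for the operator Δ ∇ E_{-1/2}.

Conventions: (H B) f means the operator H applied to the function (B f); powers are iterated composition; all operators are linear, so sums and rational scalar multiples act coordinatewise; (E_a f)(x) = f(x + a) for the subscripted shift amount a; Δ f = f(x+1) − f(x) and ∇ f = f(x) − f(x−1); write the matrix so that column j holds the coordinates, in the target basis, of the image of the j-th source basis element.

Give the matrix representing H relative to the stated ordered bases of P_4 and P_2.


image of 1: 0
image of x: 0
image of x^2: 2
image of x^3: 6x - 3
image of x^4: 12x^2 - 12x + 5
each image's coordinates form column j of the matrix

the matrix is [[0, 0, 2, -3, 5]; [0, 0, 0, 6, -12]; [0, 0, 0, 0, 12]] (rows listed top to bottom)


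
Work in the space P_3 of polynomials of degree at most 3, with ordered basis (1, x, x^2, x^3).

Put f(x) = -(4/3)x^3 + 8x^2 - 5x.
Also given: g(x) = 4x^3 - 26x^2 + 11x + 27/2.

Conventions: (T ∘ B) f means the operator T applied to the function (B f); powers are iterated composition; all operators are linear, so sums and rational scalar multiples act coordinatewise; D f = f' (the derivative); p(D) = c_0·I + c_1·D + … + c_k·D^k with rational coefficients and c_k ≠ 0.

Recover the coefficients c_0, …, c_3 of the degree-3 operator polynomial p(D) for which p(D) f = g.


c_0 = -3, c_1 = 1/2, c_2 = 3/2, c_3 = 1

D^0 f = -(4/3)x^3 + 8x^2 - 5x
D^1 f = -4x^2 + 16x - 5
D^2 f = -8x + 16
D^3 f = -8
matching coefficients of g against c_0 f + c_1 Df + … from the top degree down determines the c_i
solution: c_0 = -3, c_1 = 1/2, c_2 = 3/2, c_3 = 1


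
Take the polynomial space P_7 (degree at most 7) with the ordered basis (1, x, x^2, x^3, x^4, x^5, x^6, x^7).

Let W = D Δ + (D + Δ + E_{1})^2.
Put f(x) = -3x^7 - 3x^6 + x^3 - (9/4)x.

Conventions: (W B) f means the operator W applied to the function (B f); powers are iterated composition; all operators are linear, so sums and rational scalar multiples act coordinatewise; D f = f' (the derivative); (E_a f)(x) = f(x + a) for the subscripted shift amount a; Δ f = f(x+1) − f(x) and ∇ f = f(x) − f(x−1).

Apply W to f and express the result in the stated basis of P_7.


Δ f = -21x^6 - 81x^5 - 150x^4 - 165x^3 - 105x^2 - 36x - 29/4
D Δ f = -126x^5 - 405x^4 - 600x^3 - 495x^2 - 210x - 36
D f = -21x^6 - 18x^5 + 3x^2 - 9/4
Δ f = -21x^6 - 81x^5 - 150x^4 - 165x^3 - 105x^2 - 36x - 29/4
E_{1} f = -3x^7 - 24x^6 - 81x^5 - 150x^4 - 164x^3 - 105x^2 - (153/4)x - 29/4
(D + Δ + E_{1}) f = -3x^7 - 66x^6 - 180x^5 - 300x^4 - 329x^3 - 207x^2 - (297/4)x - 67/4
D (D + Δ + E_{1}) f = -21x^6 - 396x^5 - 900x^4 - 1200x^3 - 987x^2 - 414x - 297/4
Δ (D + Δ + E_{1}) f = -21x^6 - 459x^5 - 1995x^4 - 4425x^3 - 5640x^2 - 3918x - 4637/4
E_{1} (D + Δ + E_{1}) f = -3x^7 - 87x^6 - 639x^5 - 2295x^4 - 4754x^3 - 5847x^2 - (15969/4)x - 1176
(D + Δ + E_{1}) (D + Δ + E_{1}) f = -3x^7 - 129x^6 - 1494x^5 - 5190x^4 - 10379x^3 - 12474x^2 - (33297/4)x - 4819/2
(D Δ + (D + Δ + E_{1})^2) f = -3x^7 - 129x^6 - 1620x^5 - 5595x^4 - 10979x^3 - 12969x^2 - (34137/4)x - 4891/2

the image equals g(x) = -3x^7 - 129x^6 - 1620x^5 - 5595x^4 - 10979x^3 - 12969x^2 - (34137/4)x - 4891/2


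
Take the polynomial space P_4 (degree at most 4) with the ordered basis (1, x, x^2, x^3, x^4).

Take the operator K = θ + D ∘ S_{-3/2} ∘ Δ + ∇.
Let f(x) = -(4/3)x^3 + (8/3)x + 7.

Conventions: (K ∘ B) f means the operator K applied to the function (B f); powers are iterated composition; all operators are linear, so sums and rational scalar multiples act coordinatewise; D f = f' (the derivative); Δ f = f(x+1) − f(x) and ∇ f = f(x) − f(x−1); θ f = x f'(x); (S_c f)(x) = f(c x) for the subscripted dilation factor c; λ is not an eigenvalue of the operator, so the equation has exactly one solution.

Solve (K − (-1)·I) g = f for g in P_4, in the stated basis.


g(x) = -(1/3)x^3 + (1/3)x^2 + (11/4)x + 53/12

write g with unknown coordinates in the stated basis and equate coefficients in (K − (-1)·I) g = f
solving from the highest basis element down gives g = -(1/3)x^3 + (1/3)x^2 + (11/4)x + 53/12
check: K g = -x^3 - (1/3)x^2 - (1/12)x + 31/12
so K g − (-1)·g = -(4/3)x^3 + (8/3)x + 7 = f ✓


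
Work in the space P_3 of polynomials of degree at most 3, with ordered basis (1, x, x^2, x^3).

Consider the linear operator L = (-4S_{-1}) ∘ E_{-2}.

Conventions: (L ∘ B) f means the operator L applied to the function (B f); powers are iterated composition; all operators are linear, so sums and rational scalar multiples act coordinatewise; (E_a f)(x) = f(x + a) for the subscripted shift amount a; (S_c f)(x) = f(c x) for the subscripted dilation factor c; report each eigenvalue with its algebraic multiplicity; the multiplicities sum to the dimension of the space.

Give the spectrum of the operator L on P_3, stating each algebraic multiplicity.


λ = -4 (multiplicity 2), λ = 4 (multiplicity 2)

image of 1: -4
image of x: 4x + 8
image of x^2: -4x^2 - 16x - 16
image of x^3: 4x^3 + 24x^2 + 48x + 32
the matrix is upper triangular; its diagonal is (-4, 4, -4, 4)
for a triangular matrix the eigenvalues are the diagonal entries, with algebraic multiplicity their repetition count


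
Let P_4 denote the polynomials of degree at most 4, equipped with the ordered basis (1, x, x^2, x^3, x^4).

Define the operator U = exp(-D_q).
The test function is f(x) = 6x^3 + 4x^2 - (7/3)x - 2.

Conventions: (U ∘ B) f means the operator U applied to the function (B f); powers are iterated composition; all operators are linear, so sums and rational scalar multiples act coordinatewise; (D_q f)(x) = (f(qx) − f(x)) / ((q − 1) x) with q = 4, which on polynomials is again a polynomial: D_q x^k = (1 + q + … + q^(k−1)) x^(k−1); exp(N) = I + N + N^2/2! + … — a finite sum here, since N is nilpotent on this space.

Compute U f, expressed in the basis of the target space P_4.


the image equals g(x) = 6x^3 - 122x^2 + (878/3)x - 284/3

order-1 term: -126x^2 - 20x + 7/3
order-2 term: 315x + 10
order-3 term: -105
the series for exp(-D_q) f terminates at order 3
exp(-D_q) f = 6x^3 - 122x^2 + (878/3)x - 284/3


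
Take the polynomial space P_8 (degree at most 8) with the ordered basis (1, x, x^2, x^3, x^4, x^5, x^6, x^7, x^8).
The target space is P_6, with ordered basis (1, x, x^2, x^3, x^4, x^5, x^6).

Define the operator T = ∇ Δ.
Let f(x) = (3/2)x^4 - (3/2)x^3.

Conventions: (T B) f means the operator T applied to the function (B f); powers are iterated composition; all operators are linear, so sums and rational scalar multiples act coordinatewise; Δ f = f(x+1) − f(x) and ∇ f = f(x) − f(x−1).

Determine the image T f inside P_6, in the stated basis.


the image equals g(x) = 18x^2 - 9x + 3

Δ f = 6x^3 + (9/2)x^2 + (3/2)x
∇ Δ f = 18x^2 - 9x + 3


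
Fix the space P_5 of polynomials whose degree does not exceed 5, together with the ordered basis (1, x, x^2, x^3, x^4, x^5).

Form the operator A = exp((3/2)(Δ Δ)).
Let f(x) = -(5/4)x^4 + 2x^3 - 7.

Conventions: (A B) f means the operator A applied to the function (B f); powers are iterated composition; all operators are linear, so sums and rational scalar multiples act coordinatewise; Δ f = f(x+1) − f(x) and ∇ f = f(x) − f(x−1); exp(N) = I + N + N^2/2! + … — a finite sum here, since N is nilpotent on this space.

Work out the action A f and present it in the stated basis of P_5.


g(x) = -(5/4)x^4 + 2x^3 - (45/2)x^2 - 27x - 49

order-1 term: -(45/2)x^2 - 27x - 33/4
order-2 term: -135/4
the series for exp((3/2)(Δ Δ)) f terminates at order 2
exp((3/2)(Δ Δ)) f = -(5/4)x^4 + 2x^3 - (45/2)x^2 - 27x - 49
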